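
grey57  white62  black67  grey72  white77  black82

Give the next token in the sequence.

grey87

Shade — repeats grey → white → black: grey, white, black, grey, white, black → grey.
Second component goes 57, 62, 67, 72, 77, 82 → 87 (+5 each step).
Putting it together: grey87.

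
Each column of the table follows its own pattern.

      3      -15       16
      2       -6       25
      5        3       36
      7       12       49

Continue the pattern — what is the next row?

12  21  64

First component: each term is the sum of the two before it, so 3, 2, 5, 7 → 12.
Second component goes -15, -6, 3, 12 → 21 (+9 each step).
Third component: perfect squares: 4², 5², 6², …; 16, 25, 36, 49 → 64.
So the next row is 12  21  64.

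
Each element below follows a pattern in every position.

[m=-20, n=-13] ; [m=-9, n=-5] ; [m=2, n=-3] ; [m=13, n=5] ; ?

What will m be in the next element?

24

M goes -20, -9, 2, 13 → 24 (+11 each step).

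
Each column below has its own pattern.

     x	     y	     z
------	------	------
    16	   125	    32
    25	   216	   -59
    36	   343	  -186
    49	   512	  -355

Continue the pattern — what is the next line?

64  729  -572

Column x: perfect squares: 4², 5², 6², …; 16, 25, 36, 49 → 64.
For the column y, perfect cubes: 5³, 6³, 7³, …: 125, 216, 343, 512 → 729.
Column z — together with the column y always sums to 157: 32, -59, -186, -355 → -572.
Putting it together: 64  729  -572.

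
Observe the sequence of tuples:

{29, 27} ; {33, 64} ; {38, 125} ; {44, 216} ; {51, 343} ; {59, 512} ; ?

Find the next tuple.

First coordinate goes 29, 33, 38, 44, 51, 59 → 68 (differences are 4, 5, 6, … (increasing by 1 each time)).
Second coordinate — perfect cubes: 3³, 4³, 5³, …: 27, 64, 125, 216, 343, 512 → 729.
Putting it together: {68, 729}.

{68, 729}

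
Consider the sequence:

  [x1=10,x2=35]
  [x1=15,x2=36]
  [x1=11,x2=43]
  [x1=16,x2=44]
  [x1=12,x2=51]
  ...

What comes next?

X1 goes 10, 15, 11, 16, 12 → 17 (alternating steps +5, −4, +5, −4, …).
X2: alternating steps +1, +7, +1, +7, …; 35, 36, 43, 44, 51 → 52.
Combining the parts gives [x1=17,x2=52].

[x1=17,x2=52]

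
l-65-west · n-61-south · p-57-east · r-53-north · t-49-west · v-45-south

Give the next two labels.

x-41-east then z-37-north

Letter — letters move forward 2 places in the alphabet: l, n, p, r, t, v → x → z.
Second component: −4 each step, so 65, 61, 57, 53, 49, 45 → 41 → 37.
Direction: repeats west → south → east → north, so west, south, east, north, west, south → east → north.
Putting the parts together: x-41-east and then z-37-north.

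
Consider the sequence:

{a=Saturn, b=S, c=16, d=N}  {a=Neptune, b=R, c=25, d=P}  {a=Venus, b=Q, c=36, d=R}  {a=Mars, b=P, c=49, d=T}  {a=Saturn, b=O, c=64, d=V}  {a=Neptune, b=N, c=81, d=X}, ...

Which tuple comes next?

{a=Venus, b=M, c=100, d=Z}

A: repeats Saturn → Neptune → Venus → Mars; Saturn, Neptune, Venus, Mars, Saturn, Neptune → Venus.
B — letters move back 1 place in the alphabet: S, R, Q, P, O, N → M.
C: perfect squares: 4², 5², 6², …, so 16, 25, 36, 49, 64, 81 → 100.
D goes N, P, R, T, V, X → Z (letters move forward 2 places in the alphabet).
Putting it together: {a=Venus, b=M, c=100, d=Z}.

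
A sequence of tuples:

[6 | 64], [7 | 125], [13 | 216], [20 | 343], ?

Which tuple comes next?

First part: each term is the sum of the two before it, so 6, 7, 13, 20 → 33.
For the second part, perfect cubes: 4³, 5³, 6³, …: 64, 125, 216, 343 → 512.
So the next tuple is [33 | 512].

[33 | 512]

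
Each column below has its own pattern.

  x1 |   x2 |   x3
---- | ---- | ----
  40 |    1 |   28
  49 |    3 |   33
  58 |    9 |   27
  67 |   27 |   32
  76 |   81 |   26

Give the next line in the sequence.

85  243  31

Column x1 goes 40, 49, 58, 67, 76 → 85 (+9 each step).
Column x2: ×3 each step, so 1, 3, 9, 27, 81 → 243.
Column x3 — alternating steps +5, −6, +5, −6, …: 28, 33, 27, 32, 26 → 31.
So the next line is 85  243  31.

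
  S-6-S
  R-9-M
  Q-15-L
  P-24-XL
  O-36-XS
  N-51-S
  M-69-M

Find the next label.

Letter goes S, R, Q, P, O, N, M → L (letters move back 1 place in the alphabet).
For the second component, differences are 3, 6, 9, … (increasing by 3 each time): 6, 9, 15, 24, 36, 51, 69 → 90.
Size — repeats S → M → L → XL → XS: S, M, L, XL, XS, S, M → L.
So the next label is L-90-L.

L-90-L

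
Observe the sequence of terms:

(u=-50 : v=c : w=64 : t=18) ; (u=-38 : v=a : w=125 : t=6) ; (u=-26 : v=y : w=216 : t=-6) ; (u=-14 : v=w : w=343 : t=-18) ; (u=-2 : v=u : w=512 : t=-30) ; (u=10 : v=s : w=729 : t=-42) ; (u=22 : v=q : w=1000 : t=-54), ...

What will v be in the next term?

V goes c, a, y, w, u, s, q → o (letters move back 2 places in the alphabet, wrapping A→Z).

o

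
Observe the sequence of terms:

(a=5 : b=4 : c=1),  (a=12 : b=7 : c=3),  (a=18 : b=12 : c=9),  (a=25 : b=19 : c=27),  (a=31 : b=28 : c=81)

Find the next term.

A goes 5, 12, 18, 25, 31 → 38 (alternating steps +7, +6, +7, +6, …).
B: 4, 7, 12, 19, 28 → 39 (differences are 3, 5, 7, … (increasing by 2 each time)).
C goes 1, 3, 9, 27, 81 → 243 (×3 each step).
So the next term is (a=38 : b=39 : c=243).

(a=38 : b=39 : c=243)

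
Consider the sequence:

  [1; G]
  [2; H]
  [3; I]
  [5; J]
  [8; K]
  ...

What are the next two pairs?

First part: each term is the sum of the two before it; 1, 2, 3, 5, 8 → 13 → 21.
Letter: letters move forward 1 place in the alphabet, so G, H, I, J, K → L → M.
Putting the parts together: [13; L] and then [21; M].

[13; L], [21; M]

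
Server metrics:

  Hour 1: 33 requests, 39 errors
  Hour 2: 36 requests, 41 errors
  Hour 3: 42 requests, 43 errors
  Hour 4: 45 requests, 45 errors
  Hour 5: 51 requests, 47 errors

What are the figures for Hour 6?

Requests: alternating steps +3, +6, +3, +6, …; 33, 36, 42, 45, 51 → 54.
Errors: +2 each step, so 39, 41, 43, 45, 47 → 49.
Putting it together: 54 requests, 49 errors.

54 requests, 49 errors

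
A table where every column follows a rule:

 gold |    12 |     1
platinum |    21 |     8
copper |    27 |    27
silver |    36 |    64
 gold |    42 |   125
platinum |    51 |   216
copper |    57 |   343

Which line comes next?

silver  66  512

Metal: repeats gold → platinum → copper → silver, so gold, platinum, copper, silver, gold, platinum, copper → silver.
Second component — alternating steps +9, +6, +9, +6, …: 12, 21, 27, 36, 42, 51, 57 → 66.
For the third component, perfect cubes: 1³, 2³, 3³, …: 1, 8, 27, 64, 125, 216, 343 → 512.
So the next line is silver  66  512.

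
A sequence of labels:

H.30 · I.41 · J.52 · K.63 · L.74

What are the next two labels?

Letter: letters move forward 1 place in the alphabet, so H, I, J, K, L → M → N.
Second component — +11 each step: 30, 41, 52, 63, 74 → 85 → 96.
So the next two labels are M.85 and N.96.

M.85, N.96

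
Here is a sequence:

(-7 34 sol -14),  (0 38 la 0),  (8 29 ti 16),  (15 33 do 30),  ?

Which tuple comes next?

(23 24 re 46)

First coordinate: alternating steps +7, +8, +7, +8, …; -7, 0, 8, 15 → 23.
Second coordinate goes 34, 38, 29, 33 → 24 (alternating steps +4, −9, +4, −9, …).
Note: runs through the solfège scale do→ti, so sol, la, ti, do → re.
Fourth coordinate: always 2 × the first coordinate; -14, 0, 16, 30 → 46.
So the next tuple is (23 24 re 46).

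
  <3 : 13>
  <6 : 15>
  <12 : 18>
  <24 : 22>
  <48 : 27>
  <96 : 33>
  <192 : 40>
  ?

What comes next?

First part — ×2 each step: 3, 6, 12, 24, 48, 96, 192 → 384.
For the second part, differences are 2, 3, 4, … (increasing by 1 each time): 13, 15, 18, 22, 27, 33, 40 → 48.
Combining the parts gives <384 : 48>.

<384 : 48>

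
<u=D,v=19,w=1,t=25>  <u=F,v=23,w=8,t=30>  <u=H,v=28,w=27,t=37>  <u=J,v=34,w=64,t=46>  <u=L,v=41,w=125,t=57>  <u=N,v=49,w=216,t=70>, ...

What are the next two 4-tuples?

<u=P,v=58,w=343,t=85>, <u=R,v=68,w=512,t=102>

U: D, F, H, J, L, N → P → R (letters move forward 2 places in the alphabet).
For the v, differences are 4, 5, 6, … (increasing by 1 each time): 19, 23, 28, 34, 41, 49 → 58 → 68.
W goes 1, 8, 27, 64, 125, 216 → 343 → 512 (perfect cubes: 1³, 2³, 3³, …).
T: 25, 30, 37, 46, 57, 70 → 85 → 102 (differences are 5, 7, 9, … (increasing by 2 each time)).
Putting the parts together: <u=P,v=58,w=343,t=85> and then <u=R,v=68,w=512,t=102>.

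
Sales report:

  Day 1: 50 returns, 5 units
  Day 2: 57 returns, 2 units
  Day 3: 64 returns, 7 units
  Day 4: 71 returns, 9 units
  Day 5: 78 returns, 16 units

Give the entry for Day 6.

Returns goes 50, 57, 64, 71, 78 → 85 (+7 each step).
Units goes 5, 2, 7, 9, 16 → 25 (each term is the sum of the two before it).
Putting it together: 85 returns, 25 units.

85 returns, 25 units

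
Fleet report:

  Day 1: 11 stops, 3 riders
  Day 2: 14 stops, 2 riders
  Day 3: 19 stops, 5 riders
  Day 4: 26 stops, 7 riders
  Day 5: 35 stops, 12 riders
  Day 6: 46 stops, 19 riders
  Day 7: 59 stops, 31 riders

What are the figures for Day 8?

Stops goes 11, 14, 19, 26, 35, 46, 59 → 74 (differences are 3, 5, 7, … (increasing by 2 each time)).
Riders: each term is the sum of the two before it; 3, 2, 5, 7, 12, 19, 31 → 50.
Combining the parts gives 74 stops, 50 riders.

74 stops, 50 riders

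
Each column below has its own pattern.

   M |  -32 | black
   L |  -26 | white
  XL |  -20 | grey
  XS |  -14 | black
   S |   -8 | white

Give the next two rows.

M  -2  grey; L  4  black

Size: runs through clothing sizes XS→XL, so M, L, XL, XS, S → M → L.
Second component: +6 each step; -32, -26, -20, -14, -8 → -2 → 4.
Shade: repeats black → white → grey, so black, white, grey, black, white → grey → black.
Putting the parts together: M  -2  grey and then L  4  black.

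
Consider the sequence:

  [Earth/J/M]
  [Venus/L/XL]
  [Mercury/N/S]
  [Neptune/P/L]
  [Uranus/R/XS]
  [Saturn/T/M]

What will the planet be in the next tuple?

Planet: runs backward through the planets Mercury→Neptune; Earth, Venus, Mercury, Neptune, Uranus, Saturn → Jupiter.

Jupiter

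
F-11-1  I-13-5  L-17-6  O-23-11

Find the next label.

Letter goes F, I, L, O → R (letters move forward 3 places in the alphabet).
Second component: differences are 2, 4, 6, … (increasing by 2 each time); 11, 13, 17, 23 → 31.
For the third component, each term is the sum of the two before it: 1, 5, 6, 11 → 17.
Combining the parts gives R-31-17.

R-31-17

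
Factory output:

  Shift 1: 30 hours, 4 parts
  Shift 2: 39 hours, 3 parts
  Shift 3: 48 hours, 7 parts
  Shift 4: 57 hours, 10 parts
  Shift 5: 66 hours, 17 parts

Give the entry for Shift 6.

Hours: +9 each step; 30, 39, 48, 57, 66 → 75.
Parts: each term is the sum of the two before it, so 4, 3, 7, 10, 17 → 27.
Putting it together: 75 hours, 27 parts.

75 hours, 27 parts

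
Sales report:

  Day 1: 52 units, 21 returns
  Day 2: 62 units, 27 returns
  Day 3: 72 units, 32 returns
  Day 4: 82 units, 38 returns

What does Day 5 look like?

92 units, 43 returns

Units: 52, 62, 72, 82 → 92 (+10 each step).
Returns: 21, 27, 32, 38 → 43 (alternating steps +6, +5, +6, +5, …).
Combining the parts gives 92 units, 43 returns.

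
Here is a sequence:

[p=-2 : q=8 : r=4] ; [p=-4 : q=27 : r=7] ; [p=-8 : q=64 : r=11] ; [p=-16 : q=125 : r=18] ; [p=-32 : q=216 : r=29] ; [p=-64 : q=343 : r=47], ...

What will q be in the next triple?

P: ×2 each step; -2, -4, -8, -16, -32, -64 → -128.
Q: 8, 27, 64, 125, 216, 343 → 512 (perfect cubes: 2³, 3³, 4³, …).
R: each term is the sum of the two before it, so 4, 7, 11, 18, 29, 47 → 76.

512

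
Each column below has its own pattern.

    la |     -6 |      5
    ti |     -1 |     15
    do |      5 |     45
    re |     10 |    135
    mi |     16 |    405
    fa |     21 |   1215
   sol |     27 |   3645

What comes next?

la  32  10935

For the note, runs through the solfège scale do→ti: la, ti, do, re, mi, fa, sol → la.
Second component goes -6, -1, 5, 10, 16, 21, 27 → 32 (alternating steps +5, +6, +5, +6, …).
Third component — ×3 each step: 5, 15, 45, 135, 405, 1215, 3645 → 10935.
So the next line is la  32  10935.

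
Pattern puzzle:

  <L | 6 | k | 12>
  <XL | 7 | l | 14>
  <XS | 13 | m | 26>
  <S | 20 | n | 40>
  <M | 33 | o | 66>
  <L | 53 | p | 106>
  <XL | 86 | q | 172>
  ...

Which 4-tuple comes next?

<XS | 139 | r | 278>

Size goes L, XL, XS, S, M, L, XL → XS (repeats L → XL → XS → S → M).
For the second coordinate, each term is the sum of the two before it: 6, 7, 13, 20, 33, 53, 86 → 139.
Letter goes k, l, m, n, o, p, q → r (letters move forward 1 place in the alphabet).
Fourth coordinate: always 2 × the second coordinate; 12, 14, 26, 40, 66, 106, 172 → 278.
So the next 4-tuple is <XS | 139 | r | 278>.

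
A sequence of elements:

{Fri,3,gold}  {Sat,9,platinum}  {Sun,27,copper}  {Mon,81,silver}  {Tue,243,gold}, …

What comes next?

Day: runs through the weekdays Mon→Sun; Fri, Sat, Sun, Mon, Tue → Wed.
Second component: 3, 9, 27, 81, 243 → 729 (×3 each step).
Metal — repeats gold → platinum → copper → silver: gold, platinum, copper, silver, gold → platinum.
So the next element is {Wed,729,platinum}.

{Wed,729,platinum}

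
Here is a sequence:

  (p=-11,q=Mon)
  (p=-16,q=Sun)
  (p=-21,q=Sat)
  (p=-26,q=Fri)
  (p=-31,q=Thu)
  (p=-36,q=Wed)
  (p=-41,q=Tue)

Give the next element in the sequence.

(p=-46,q=Mon)

P: -11, -16, -21, -26, -31, -36, -41 → -46 (−5 each step).
Q goes Mon, Sun, Sat, Fri, Thu, Wed, Tue → Mon (runs backward through the weekdays Mon→Sun).
Combining the parts gives (p=-46,q=Mon).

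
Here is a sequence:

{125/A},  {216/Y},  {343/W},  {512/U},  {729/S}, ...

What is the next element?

For the first part, perfect cubes: 5³, 6³, 7³, …: 125, 216, 343, 512, 729 → 1000.
For the letter, letters move back 2 places in the alphabet, wrapping A→Z: A, Y, W, U, S → Q.
Putting it together: {1000/Q}.

{1000/Q}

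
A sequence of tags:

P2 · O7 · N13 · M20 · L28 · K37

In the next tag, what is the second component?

47

Letter — letters move back 1 place in the alphabet: P, O, N, M, L, K → J.
Second component: 2, 7, 13, 20, 28, 37 → 47 (differences are 5, 6, 7, … (increasing by 1 each time)).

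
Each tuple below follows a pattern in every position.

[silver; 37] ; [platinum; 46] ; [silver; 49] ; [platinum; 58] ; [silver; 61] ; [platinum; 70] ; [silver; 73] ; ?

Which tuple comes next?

[platinum; 82]

For the metal, alternates silver ↔ platinum: silver, platinum, silver, platinum, silver, platinum, silver → platinum.
Second component: alternating steps +9, +3, +9, +3, …; 37, 46, 49, 58, 61, 70, 73 → 82.
So the next tuple is [platinum; 82].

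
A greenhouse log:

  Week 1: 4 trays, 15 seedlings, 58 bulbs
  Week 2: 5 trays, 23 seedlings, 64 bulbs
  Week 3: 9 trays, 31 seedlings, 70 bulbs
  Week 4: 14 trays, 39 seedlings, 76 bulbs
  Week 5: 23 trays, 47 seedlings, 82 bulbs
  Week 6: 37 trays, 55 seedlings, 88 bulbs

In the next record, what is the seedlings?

Seedlings: +8 each step, so 15, 23, 31, 39, 47, 55 → 63.

63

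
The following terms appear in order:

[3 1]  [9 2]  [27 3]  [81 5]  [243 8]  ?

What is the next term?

For the first slot, ×3 each step: 3, 9, 27, 81, 243 → 729.
Second slot goes 1, 2, 3, 5, 8 → 13 (each term is the sum of the two before it).
Putting it together: [729 13].

[729 13]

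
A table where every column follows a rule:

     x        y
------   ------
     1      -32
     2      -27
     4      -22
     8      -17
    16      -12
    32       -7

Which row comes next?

64  -2

Column x: ×2 each step, so 1, 2, 4, 8, 16, 32 → 64.
Column y: -32, -27, -22, -17, -12, -7 → -2 (+5 each step).
Putting it together: 64  -2.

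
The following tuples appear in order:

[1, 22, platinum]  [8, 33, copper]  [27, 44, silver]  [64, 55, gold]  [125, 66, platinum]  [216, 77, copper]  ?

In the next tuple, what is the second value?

First value: 1, 8, 27, 64, 125, 216 → 343 (perfect cubes: 1³, 2³, 3³, …).
For the second value, +11 each step: 22, 33, 44, 55, 66, 77 → 88.
Metal: platinum, copper, silver, gold, platinum, copper → silver (repeats platinum → copper → silver → gold).

88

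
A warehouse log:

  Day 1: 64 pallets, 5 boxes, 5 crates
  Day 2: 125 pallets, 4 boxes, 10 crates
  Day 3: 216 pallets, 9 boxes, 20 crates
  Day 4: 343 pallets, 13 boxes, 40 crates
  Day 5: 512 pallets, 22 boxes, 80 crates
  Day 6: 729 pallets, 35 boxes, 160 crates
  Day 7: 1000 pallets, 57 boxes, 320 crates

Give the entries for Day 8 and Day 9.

Pallets: perfect cubes: 4³, 5³, 6³, …, so 64, 125, 216, 343, 512, 729, 1000 → 1331 → 1728.
Boxes: 5, 4, 9, 13, 22, 35, 57 → 92 → 149 (each term is the sum of the two before it).
Crates: ×2 each step, so 5, 10, 20, 40, 80, 160, 320 → 640 → 1280.
So the next two lines are 1331 pallets, 92 boxes, 640 crates and 1728 pallets, 149 boxes, 1280 crates.

1331 pallets, 92 boxes, 640 crates; 1728 pallets, 149 boxes, 1280 crates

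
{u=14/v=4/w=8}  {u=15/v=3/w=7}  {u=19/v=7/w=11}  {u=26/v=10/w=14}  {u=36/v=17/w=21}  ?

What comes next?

{u=49/v=27/w=31}

U goes 14, 15, 19, 26, 36 → 49 (differences are 1, 4, 7, … (increasing by 3 each time)).
V — each term is the sum of the two before it: 4, 3, 7, 10, 17 → 27.
W: always 4 more than the v, so 8, 7, 11, 14, 21 → 31.
So the next element is {u=49/v=27/w=31}.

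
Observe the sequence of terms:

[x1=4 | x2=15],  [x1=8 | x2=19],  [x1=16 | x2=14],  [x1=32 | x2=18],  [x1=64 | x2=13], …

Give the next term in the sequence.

X1: ×2 each step; 4, 8, 16, 32, 64 → 128.
For the x2, alternating steps +4, −5, +4, −5, …: 15, 19, 14, 18, 13 → 17.
Putting it together: [x1=128 | x2=17].

[x1=128 | x2=17]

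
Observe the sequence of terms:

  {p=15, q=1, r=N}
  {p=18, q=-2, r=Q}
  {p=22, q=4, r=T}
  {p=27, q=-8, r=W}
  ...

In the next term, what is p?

P: differences are 3, 4, 5, … (increasing by 1 each time), so 15, 18, 22, 27 → 33.

33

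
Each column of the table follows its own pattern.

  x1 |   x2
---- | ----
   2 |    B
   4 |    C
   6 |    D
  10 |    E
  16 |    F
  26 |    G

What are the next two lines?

Column x1: each term is the sum of the two before it, so 2, 4, 6, 10, 16, 26 → 42 → 68.
Column x2 — letters move forward 1 place in the alphabet: B, C, D, E, F, G → H → I.
Putting the parts together: 42  H and then 68  I.

42  H; 68  I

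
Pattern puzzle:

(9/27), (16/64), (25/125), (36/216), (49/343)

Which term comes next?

(64/512)

First part: perfect squares: 3², 4², 5², …; 9, 16, 25, 36, 49 → 64.
Second part: perfect cubes: 3³, 4³, 5³, …; 27, 64, 125, 216, 343 → 512.
So the next term is (64/512).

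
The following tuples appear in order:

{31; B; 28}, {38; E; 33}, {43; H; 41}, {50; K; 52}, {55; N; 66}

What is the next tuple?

{62; Q; 83}

First coordinate — alternating steps +7, +5, +7, +5, …: 31, 38, 43, 50, 55 → 62.
Letter: letters move forward 3 places in the alphabet, so B, E, H, K, N → Q.
Third coordinate — differences are 5, 8, 11, … (increasing by 3 each time): 28, 33, 41, 52, 66 → 83.
So the next tuple is {62; Q; 83}.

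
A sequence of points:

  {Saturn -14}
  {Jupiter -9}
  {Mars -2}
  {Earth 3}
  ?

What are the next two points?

{Venus 10}, {Mercury 15}

Planet: runs backward through the planets Mercury→Neptune; Saturn, Jupiter, Mars, Earth → Venus → Mercury.
Second slot: -14, -9, -2, 3 → 10 → 15 (alternating steps +5, +7, +5, +7, …).
So the next two points are {Venus 10} and {Mercury 15}.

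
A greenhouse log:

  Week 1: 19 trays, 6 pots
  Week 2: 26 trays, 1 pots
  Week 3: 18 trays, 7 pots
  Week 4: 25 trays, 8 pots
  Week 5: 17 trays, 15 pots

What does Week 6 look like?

24 trays, 23 pots

Trays: alternating steps +7, −8, +7, −8, …; 19, 26, 18, 25, 17 → 24.
Pots: each term is the sum of the two before it; 6, 1, 7, 8, 15 → 23.
Putting it together: 24 trays, 23 pots.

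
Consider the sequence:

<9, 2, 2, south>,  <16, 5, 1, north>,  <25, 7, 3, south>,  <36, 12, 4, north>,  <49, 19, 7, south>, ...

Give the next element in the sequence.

<64, 31, 11, north>

For the first value, perfect squares: 3², 4², 5², …: 9, 16, 25, 36, 49 → 64.
Second value goes 2, 5, 7, 12, 19 → 31 (each term is the sum of the two before it).
Third value: 2, 1, 3, 4, 7 → 11 (each term is the sum of the two before it).
Direction: south, north, south, north, south → north (alternates south ↔ north).
Combining the parts gives <64, 31, 11, north>.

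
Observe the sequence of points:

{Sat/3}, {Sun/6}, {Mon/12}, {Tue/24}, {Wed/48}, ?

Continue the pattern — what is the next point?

{Thu/96}

Day — runs through the weekdays Mon→Sun: Sat, Sun, Mon, Tue, Wed → Thu.
Second component — ×2 each step: 3, 6, 12, 24, 48 → 96.
So the next point is {Thu/96}.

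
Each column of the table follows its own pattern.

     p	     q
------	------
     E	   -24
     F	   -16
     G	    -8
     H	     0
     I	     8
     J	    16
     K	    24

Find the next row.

L  32

For the column p, letters move forward 1 place in the alphabet: E, F, G, H, I, J, K → L.
Column q goes -24, -16, -8, 0, 8, 16, 24 → 32 (+8 each step).
Putting it together: L  32.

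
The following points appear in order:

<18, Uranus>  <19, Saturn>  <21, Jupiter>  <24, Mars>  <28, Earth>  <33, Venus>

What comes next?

<39, Mercury>

First entry: 18, 19, 21, 24, 28, 33 → 39 (differences are 1, 2, 3, … (increasing by 1 each time)).
Planet: Uranus, Saturn, Jupiter, Mars, Earth, Venus → Mercury (runs backward through the planets Mercury→Neptune).
So the next point is <39, Mercury>.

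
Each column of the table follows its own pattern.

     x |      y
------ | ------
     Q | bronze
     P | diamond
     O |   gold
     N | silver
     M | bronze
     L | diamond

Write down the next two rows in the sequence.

K  gold; J  silver

Column x: letters move back 1 place in the alphabet; Q, P, O, N, M, L → K → J.
Column y: repeats bronze → diamond → gold → silver; bronze, diamond, gold, silver, bronze, diamond → gold → silver.
So the next two rows are K  gold and J  silver.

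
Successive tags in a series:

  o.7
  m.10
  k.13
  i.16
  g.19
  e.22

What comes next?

Letter — letters move back 2 places in the alphabet: o, m, k, i, g, e → c.
Second component goes 7, 10, 13, 16, 19, 22 → 25 (+3 each step).
Putting it together: c.25.

c.25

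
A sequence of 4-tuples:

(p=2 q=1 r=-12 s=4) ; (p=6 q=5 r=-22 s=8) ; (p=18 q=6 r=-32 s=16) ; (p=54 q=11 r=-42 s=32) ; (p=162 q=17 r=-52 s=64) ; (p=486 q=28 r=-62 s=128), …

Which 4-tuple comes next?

(p=1458 q=45 r=-72 s=256)

For the p, ×3 each step: 2, 6, 18, 54, 162, 486 → 1458.
Q — each term is the sum of the two before it: 1, 5, 6, 11, 17, 28 → 45.
R — −10 each step: -12, -22, -32, -42, -52, -62 → -72.
S — ×2 each step: 4, 8, 16, 32, 64, 128 → 256.
Combining the parts gives (p=1458 q=45 r=-72 s=256).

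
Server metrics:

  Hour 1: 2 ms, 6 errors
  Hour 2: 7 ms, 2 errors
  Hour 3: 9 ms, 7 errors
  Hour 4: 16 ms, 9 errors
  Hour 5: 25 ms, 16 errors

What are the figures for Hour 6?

41 ms, 25 errors

For the ms, each term is the sum of the two before it: 2, 7, 9, 16, 25 → 41.
For the errors, always the previous value of the ms: 6, 2, 7, 9, 16 → 25.
So the next record is 41 ms, 25 errors.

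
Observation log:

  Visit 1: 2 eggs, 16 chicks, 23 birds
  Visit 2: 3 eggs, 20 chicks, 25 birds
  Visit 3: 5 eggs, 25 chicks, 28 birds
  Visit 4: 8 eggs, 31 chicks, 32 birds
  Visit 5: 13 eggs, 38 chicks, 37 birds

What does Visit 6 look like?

21 eggs, 46 chicks, 43 birds

For the eggs, each term is the sum of the two before it: 2, 3, 5, 8, 13 → 21.
Chicks: differences are 4, 5, 6, … (increasing by 1 each time); 16, 20, 25, 31, 38 → 46.
Birds goes 23, 25, 28, 32, 37 → 43 (differences are 2, 3, 4, … (increasing by 1 each time)).
Putting it together: 21 eggs, 46 chicks, 43 birds.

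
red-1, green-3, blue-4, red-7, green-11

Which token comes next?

Colour: repeats red → green → blue, so red, green, blue, red, green → blue.
For the second component, each term is the sum of the two before it: 1, 3, 4, 7, 11 → 18.
Putting it together: blue-18.

blue-18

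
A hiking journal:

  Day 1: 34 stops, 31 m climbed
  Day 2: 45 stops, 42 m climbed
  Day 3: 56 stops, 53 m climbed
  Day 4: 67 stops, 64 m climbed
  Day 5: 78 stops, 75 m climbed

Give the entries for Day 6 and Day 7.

Stops goes 34, 45, 56, 67, 78 → 89 → 100 (+11 each step).
M climbed: 31, 42, 53, 64, 75 → 86 → 97 (always 3 less than the stops).
So the next two lines are 89 stops, 86 m climbed and 100 stops, 97 m climbed.

89 stops, 86 m climbed; 100 stops, 97 m climbed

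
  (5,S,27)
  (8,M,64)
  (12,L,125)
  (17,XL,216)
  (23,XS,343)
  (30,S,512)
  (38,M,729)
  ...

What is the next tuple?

First value — differences are 3, 4, 5, … (increasing by 1 each time): 5, 8, 12, 17, 23, 30, 38 → 47.
Size — repeats S → M → L → XL → XS: S, M, L, XL, XS, S, M → L.
For the third value, perfect cubes: 3³, 4³, 5³, …: 27, 64, 125, 216, 343, 512, 729 → 1000.
Combining the parts gives (47,L,1000).

(47,L,1000)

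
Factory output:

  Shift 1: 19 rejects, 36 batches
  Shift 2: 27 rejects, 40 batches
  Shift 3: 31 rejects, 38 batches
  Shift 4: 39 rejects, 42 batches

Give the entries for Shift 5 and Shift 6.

43 rejects, 40 batches; 51 rejects, 44 batches

Rejects — alternating steps +8, +4, +8, +4, …: 19, 27, 31, 39 → 43 → 51.
Batches — alternating steps +4, −2, +4, −2, …: 36, 40, 38, 42 → 40 → 44.
So the next two lines are 43 rejects, 40 batches and 51 rejects, 44 batches.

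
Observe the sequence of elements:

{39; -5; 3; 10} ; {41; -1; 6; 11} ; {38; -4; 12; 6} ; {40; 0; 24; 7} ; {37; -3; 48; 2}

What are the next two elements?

{39; 1; 96; 3}, {36; -2; 192; -2}

First slot: alternating steps +2, −3, +2, −3, …, so 39, 41, 38, 40, 37 → 39 → 36.
Second slot — alternating steps +4, −3, +4, −3, …: -5, -1, -4, 0, -3 → 1 → -2.
Third slot: ×2 each step, so 3, 6, 12, 24, 48 → 96 → 192.
Fourth slot — alternating steps +1, −5, +1, −5, …: 10, 11, 6, 7, 2 → 3 → -2.
Putting the parts together: {39; 1; 96; 3} and then {36; -2; 192; -2}.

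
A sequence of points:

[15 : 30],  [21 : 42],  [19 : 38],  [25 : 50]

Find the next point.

[23 : 46]

First slot: 15, 21, 19, 25 → 23 (alternating steps +6, −2, +6, −2, …).
Second slot: 30, 42, 38, 50 → 46 (always 2 × the first slot).
Putting it together: [23 : 46].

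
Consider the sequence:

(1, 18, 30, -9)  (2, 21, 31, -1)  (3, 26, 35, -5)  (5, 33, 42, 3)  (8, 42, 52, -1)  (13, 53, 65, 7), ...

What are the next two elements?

(21, 66, 81, 3), (34, 81, 100, 11)

First entry goes 1, 2, 3, 5, 8, 13 → 21 → 34 (each term is the sum of the two before it).
Second entry: differences are 3, 5, 7, … (increasing by 2 each time); 18, 21, 26, 33, 42, 53 → 66 → 81.
Third entry: differences are 1, 4, 7, … (increasing by 3 each time); 30, 31, 35, 42, 52, 65 → 81 → 100.
Fourth entry goes -9, -1, -5, 3, -1, 7 → 3 → 11 (alternating steps +8, −4, +8, −4, …).
Putting the parts together: (21, 66, 81, 3) and then (34, 81, 100, 11).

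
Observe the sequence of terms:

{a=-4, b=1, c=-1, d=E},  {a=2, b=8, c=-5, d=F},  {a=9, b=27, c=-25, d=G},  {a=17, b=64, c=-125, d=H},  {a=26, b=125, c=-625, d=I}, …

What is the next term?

{a=36, b=216, c=-3125, d=J}

A: differences are 6, 7, 8, … (increasing by 1 each time), so -4, 2, 9, 17, 26 → 36.
B — perfect cubes: 1³, 2³, 3³, …: 1, 8, 27, 64, 125 → 216.
C goes -1, -5, -25, -125, -625 → -3125 (×5 each step).
D goes E, F, G, H, I → J (letters move forward 1 place in the alphabet).
Combining the parts gives {a=36, b=216, c=-3125, d=J}.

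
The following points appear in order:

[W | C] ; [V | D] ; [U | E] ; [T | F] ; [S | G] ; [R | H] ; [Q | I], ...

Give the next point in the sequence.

First letter goes W, V, U, T, S, R, Q → P (letters move back 1 place in the alphabet).
Second letter goes C, D, E, F, G, H, I → J (letters move forward 1 place in the alphabet).
So the next point is [P | J].

[P | J]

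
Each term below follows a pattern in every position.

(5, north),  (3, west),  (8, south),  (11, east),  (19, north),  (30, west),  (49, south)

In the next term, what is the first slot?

For the first slot, each term is the sum of the two before it: 5, 3, 8, 11, 19, 30, 49 → 79.
Direction: north, west, south, east, north, west, south → east (repeats north → west → south → east).

79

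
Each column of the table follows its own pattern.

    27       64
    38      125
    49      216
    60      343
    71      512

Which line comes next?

First component goes 27, 38, 49, 60, 71 → 82 (+11 each step).
Second component: 64, 125, 216, 343, 512 → 729 (perfect cubes: 4³, 5³, 6³, …).
So the next line is 82  729.

82  729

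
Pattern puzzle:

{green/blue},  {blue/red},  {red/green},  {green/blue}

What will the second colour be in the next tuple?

red

Second colour — repeats blue → red → green: blue, red, green, blue → red.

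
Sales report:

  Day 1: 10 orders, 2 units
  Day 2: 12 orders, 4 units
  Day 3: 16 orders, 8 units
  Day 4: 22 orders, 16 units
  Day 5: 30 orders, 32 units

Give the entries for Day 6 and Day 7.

40 orders, 64 units; 52 orders, 128 units

Orders: differences are 2, 4, 6, … (increasing by 2 each time), so 10, 12, 16, 22, 30 → 40 → 52.
Units: ×2 each step; 2, 4, 8, 16, 32 → 64 → 128.
Putting the parts together: 40 orders, 64 units and then 52 orders, 128 units.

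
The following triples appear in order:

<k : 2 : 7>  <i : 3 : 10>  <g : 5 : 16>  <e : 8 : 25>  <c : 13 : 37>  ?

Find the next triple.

<a : 21 : 52>

Letter — letters move back 2 places in the alphabet: k, i, g, e, c → a.
Second part goes 2, 3, 5, 8, 13 → 21 (each term is the sum of the two before it).
Third part — differences are 3, 6, 9, … (increasing by 3 each time): 7, 10, 16, 25, 37 → 52.
Combining the parts gives <a : 21 : 52>.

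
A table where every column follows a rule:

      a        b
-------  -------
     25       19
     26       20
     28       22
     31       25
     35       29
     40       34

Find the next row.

46  40

Column a: differences are 1, 2, 3, … (increasing by 1 each time), so 25, 26, 28, 31, 35, 40 → 46.
Column b: always 6 less than the column a, so 19, 20, 22, 25, 29, 34 → 40.
So the next row is 46  40.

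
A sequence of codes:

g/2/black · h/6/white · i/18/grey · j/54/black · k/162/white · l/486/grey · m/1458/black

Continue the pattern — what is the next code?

n/4374/white

For the letter, letters move forward 1 place in the alphabet: g, h, i, j, k, l, m → n.
Second component: ×3 each step, so 2, 6, 18, 54, 162, 486, 1458 → 4374.
Shade — repeats black → white → grey: black, white, grey, black, white, grey, black → white.
Combining the parts gives n/4374/white.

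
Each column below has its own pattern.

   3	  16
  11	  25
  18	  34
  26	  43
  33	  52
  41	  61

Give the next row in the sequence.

First component — alternating steps +8, +7, +8, +7, …: 3, 11, 18, 26, 33, 41 → 48.
Second component: +9 each step, so 16, 25, 34, 43, 52, 61 → 70.
Combining the parts gives 48  70.

48  70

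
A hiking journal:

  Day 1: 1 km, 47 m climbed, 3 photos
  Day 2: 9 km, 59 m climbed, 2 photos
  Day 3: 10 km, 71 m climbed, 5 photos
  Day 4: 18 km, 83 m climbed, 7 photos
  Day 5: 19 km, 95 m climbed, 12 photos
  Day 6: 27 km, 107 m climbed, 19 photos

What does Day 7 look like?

28 km, 119 m climbed, 31 photos

Km: 1, 9, 10, 18, 19, 27 → 28 (alternating steps +8, +1, +8, +1, …).
For the m climbed, +12 each step: 47, 59, 71, 83, 95, 107 → 119.
Photos: each term is the sum of the two before it, so 3, 2, 5, 7, 12, 19 → 31.
Combining the parts gives 28 km, 119 m climbed, 31 photos.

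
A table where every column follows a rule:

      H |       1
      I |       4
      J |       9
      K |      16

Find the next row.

For the letter, letters move forward 1 place in the alphabet: H, I, J, K → L.
Second component: perfect squares: 1², 2², 3², …, so 1, 4, 9, 16 → 25.
So the next row is L  25.

L  25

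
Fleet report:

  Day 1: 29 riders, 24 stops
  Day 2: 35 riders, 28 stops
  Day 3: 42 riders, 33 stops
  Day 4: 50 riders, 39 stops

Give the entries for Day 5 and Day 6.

Riders goes 29, 35, 42, 50 → 59 → 69 (differences are 6, 7, 8, … (increasing by 1 each time)).
Stops goes 24, 28, 33, 39 → 46 → 54 (differences are 4, 5, 6, … (increasing by 1 each time)).
Putting the parts together: 59 riders, 46 stops and then 69 riders, 54 stops.

59 riders, 46 stops; 69 riders, 54 stops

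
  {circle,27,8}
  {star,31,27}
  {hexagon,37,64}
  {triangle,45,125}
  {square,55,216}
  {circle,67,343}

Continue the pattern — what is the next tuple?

{star,81,512}

For the shape, repeats circle → star → hexagon → triangle → square: circle, star, hexagon, triangle, square, circle → star.
Second coordinate goes 27, 31, 37, 45, 55, 67 → 81 (differences are 4, 6, 8, … (increasing by 2 each time)).
Third coordinate — perfect cubes: 2³, 3³, 4³, …: 8, 27, 64, 125, 216, 343 → 512.
Putting it together: {star,81,512}.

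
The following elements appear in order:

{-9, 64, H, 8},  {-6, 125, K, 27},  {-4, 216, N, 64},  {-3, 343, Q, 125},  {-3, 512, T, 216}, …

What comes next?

First component: differences are 3, 2, 1, … (decreasing by 1 each time); -9, -6, -4, -3, -3 → -4.
Second component: perfect cubes: 4³, 5³, 6³, …, so 64, 125, 216, 343, 512 → 729.
Letter goes H, K, N, Q, T → W (letters move forward 3 places in the alphabet).
Fourth component goes 8, 27, 64, 125, 216 → 343 (perfect cubes: 2³, 3³, 4³, …).
Combining the parts gives {-4, 729, W, 343}.

{-4, 729, W, 343}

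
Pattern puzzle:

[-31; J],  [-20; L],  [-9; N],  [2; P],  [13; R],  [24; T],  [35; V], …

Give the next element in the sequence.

[46; X]

First entry: +11 each step, so -31, -20, -9, 2, 13, 24, 35 → 46.
Letter: J, L, N, P, R, T, V → X (letters move forward 2 places in the alphabet).
So the next element is [46; X].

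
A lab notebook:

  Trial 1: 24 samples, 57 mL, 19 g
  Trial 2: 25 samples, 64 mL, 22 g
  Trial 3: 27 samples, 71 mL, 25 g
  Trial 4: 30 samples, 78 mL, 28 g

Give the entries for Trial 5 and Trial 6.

Samples: 24, 25, 27, 30 → 34 → 39 (differences are 1, 2, 3, … (increasing by 1 each time)).
ML: 57, 64, 71, 78 → 85 → 92 (+7 each step).
G: 19, 22, 25, 28 → 31 → 34 (+3 each step).
Putting the parts together: 34 samples, 85 mL, 31 g and then 39 samples, 92 mL, 34 g.

34 samples, 85 mL, 31 g; 39 samples, 92 mL, 34 g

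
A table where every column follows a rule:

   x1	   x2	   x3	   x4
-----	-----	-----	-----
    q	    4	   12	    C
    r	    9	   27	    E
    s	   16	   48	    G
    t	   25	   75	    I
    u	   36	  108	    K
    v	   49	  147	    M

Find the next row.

For the column x1, letters move forward 1 place in the alphabet: q, r, s, t, u, v → w.
Column x2: perfect squares: 2², 3², 4², …; 4, 9, 16, 25, 36, 49 → 64.
Column x3: always 3 × the column x2, so 12, 27, 48, 75, 108, 147 → 192.
Column x4 goes C, E, G, I, K, M → O (letters move forward 2 places in the alphabet).
Putting it together: w  64  192  O.

w  64  192  O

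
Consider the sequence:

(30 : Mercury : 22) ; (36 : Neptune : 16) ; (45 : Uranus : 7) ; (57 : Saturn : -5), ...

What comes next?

(72 : Jupiter : -20)

First coordinate: 30, 36, 45, 57 → 72 (differences are 6, 9, 12, … (increasing by 3 each time)).
Planet: runs backward through the planets Mercury→Neptune; Mercury, Neptune, Uranus, Saturn → Jupiter.
Third coordinate: 22, 16, 7, -5 → -20 (together with the first coordinate always sums to 52).
So the next element is (72 : Jupiter : -20).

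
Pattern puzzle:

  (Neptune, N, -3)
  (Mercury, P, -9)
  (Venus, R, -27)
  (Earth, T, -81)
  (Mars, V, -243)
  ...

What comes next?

Planet goes Neptune, Mercury, Venus, Earth, Mars → Jupiter (runs through the planets Mercury→Neptune).
Letter — letters move forward 2 places in the alphabet: N, P, R, T, V → X.
Third part: -3, -9, -27, -81, -243 → -729 (×3 each step).
Combining the parts gives (Jupiter, X, -729).

(Jupiter, X, -729)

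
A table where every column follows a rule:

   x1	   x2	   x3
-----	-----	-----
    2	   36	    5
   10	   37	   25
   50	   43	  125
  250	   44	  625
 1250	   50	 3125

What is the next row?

6250  51  15625

Column x1 — ×5 each step: 2, 10, 50, 250, 1250 → 6250.
Column x2 goes 36, 37, 43, 44, 50 → 51 (alternating steps +1, +6, +1, +6, …).
Column x3: ×5 each step, so 5, 25, 125, 625, 3125 → 15625.
Combining the parts gives 6250  51  15625.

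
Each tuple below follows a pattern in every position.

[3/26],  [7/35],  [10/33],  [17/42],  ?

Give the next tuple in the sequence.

First part: 3, 7, 10, 17 → 27 (each term is the sum of the two before it).
Second part — alternating steps +9, −2, +9, −2, …: 26, 35, 33, 42 → 40.
Combining the parts gives [27/40].

[27/40]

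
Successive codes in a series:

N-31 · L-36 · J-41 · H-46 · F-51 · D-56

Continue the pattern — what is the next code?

Letter: N, L, J, H, F, D → B (letters move back 2 places in the alphabet).
For the second component, +5 each step: 31, 36, 41, 46, 51, 56 → 61.
Putting it together: B-61.

B-61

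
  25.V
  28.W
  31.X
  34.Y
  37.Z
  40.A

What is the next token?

First component — +3 each step: 25, 28, 31, 34, 37, 40 → 43.
Letter: V, W, X, Y, Z, A → B (letters move forward 1 place in the alphabet, wrapping Z→A).
Combining the parts gives 43.B.

43.B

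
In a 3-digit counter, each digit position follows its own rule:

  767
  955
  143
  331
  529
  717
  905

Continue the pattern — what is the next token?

193

For the first digit, +2 each step, mod 10: 7, 9, 1, 3, 5, 7, 9 → 1.
Second digit: 6, 5, 4, 3, 2, 1, 0 → 9 (−1 each step, mod 10).
Third digit — −2 each step, mod 10: 7, 5, 3, 1, 9, 7, 5 → 3.
Putting it together: 193.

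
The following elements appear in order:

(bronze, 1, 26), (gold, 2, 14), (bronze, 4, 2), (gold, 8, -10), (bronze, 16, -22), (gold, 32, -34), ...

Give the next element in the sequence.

(bronze, 64, -46)

For the rank, alternates bronze ↔ gold: bronze, gold, bronze, gold, bronze, gold → bronze.
Second part: 1, 2, 4, 8, 16, 32 → 64 (×2 each step).
For the third part, −12 each step: 26, 14, 2, -10, -22, -34 → -46.
Putting it together: (bronze, 64, -46).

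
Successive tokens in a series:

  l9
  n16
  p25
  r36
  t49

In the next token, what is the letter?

Letter: l, n, p, r, t → v (letters move forward 2 places in the alphabet).
Second component: 9, 16, 25, 36, 49 → 64 (perfect squares: 3², 4², 5², …).

v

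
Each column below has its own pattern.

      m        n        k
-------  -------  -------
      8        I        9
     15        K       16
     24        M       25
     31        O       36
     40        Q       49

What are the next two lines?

For the column m, alternating steps +7, +9, +7, +9, …: 8, 15, 24, 31, 40 → 47 → 56.
Column n — letters move forward 2 places in the alphabet: I, K, M, O, Q → S → U.
Column k: perfect squares: 3², 4², 5², …, so 9, 16, 25, 36, 49 → 64 → 81.
Putting the parts together: 47  S  64 and then 56  U  81.

47  S  64; 56  U  81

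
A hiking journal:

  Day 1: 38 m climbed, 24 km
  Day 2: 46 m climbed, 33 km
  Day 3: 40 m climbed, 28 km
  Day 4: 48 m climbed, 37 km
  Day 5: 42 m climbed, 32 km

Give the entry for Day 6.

50 m climbed, 41 km

M climbed goes 38, 46, 40, 48, 42 → 50 (alternating steps +8, −6, +8, −6, …).
Km: 24, 33, 28, 37, 32 → 41 (alternating steps +9, −5, +9, −5, …).
So the next record is 50 m climbed, 41 km.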